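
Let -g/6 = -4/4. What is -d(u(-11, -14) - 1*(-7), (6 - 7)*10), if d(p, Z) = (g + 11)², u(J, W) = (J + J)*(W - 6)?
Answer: -289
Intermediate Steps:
g = 6 (g = -(-24)/4 = -6*(-1) = 6)
u(J, W) = 2*J*(-6 + W) (u(J, W) = (2*J)*(-6 + W) = 2*J*(-6 + W))
d(p, Z) = 289 (d(p, Z) = (6 + 11)² = 17² = 289)
-d(u(-11, -14) - 1*(-7), (6 - 7)*10) = -1*289 = -289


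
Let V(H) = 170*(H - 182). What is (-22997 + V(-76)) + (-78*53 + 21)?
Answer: -70970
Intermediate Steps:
V(H) = -30940 + 170*H (V(H) = 170*(-182 + H) = -30940 + 170*H)
(-22997 + V(-76)) + (-78*53 + 21) = (-22997 + (-30940 + 170*(-76))) + (-78*53 + 21) = (-22997 + (-30940 - 12920)) + (-4134 + 21) = (-22997 - 43860) - 4113 = -66857 - 4113 = -70970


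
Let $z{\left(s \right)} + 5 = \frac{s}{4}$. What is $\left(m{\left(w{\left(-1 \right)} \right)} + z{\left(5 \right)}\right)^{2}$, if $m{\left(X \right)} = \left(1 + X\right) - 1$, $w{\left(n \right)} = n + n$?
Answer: $\frac{529}{16} \approx 33.063$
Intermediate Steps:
$z{\left(s \right)} = -5 + \frac{s}{4}$
$w{\left(n \right)} = 2 n$
$m{\left(X \right)} = X$
$\left(m{\left(w{\left(-1 \right)} \right)} + z{\left(5 \right)}\right)^{2} = \left(2 \left(-1\right) + \left(-5 + \frac{1}{4} \cdot 5\right)\right)^{2} = \left(-2 + \left(-5 + \frac{5}{4}\right)\right)^{2} = \left(-2 - \frac{15}{4}\right)^{2} = \left(- \frac{23}{4}\right)^{2} = \frac{529}{16}$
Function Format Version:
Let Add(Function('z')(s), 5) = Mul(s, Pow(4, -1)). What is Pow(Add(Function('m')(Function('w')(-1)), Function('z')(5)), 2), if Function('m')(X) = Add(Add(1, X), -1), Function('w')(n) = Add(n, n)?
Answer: Rational(529, 16) ≈ 33.063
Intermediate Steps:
Function('z')(s) = Add(-5, Mul(Rational(1, 4), s)) (Function('z')(s) = Add(-5, Mul(s, Pow(4, -1))) = Add(-5, Mul(s, Rational(1, 4))) = Add(-5, Mul(Rational(1, 4), s)))
Function('w')(n) = Mul(2, n)
Function('m')(X) = X
Pow(Add(Function('m')(Function('w')(-1)), Function('z')(5)), 2) = Pow(Add(Mul(2, -1), Add(-5, Mul(Rational(1, 4), 5))), 2) = Pow(Add(-2, Add(-5, Rational(5, 4))), 2) = Pow(Add(-2, Rational(-15, 4)), 2) = Pow(Rational(-23, 4), 2) = Rational(529, 16)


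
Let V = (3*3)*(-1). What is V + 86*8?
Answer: 679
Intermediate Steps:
V = -9 (V = 9*(-1) = -9)
V + 86*8 = -9 + 86*8 = -9 + 688 = 679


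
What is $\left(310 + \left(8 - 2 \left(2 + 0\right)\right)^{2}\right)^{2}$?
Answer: $106276$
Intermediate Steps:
$\left(310 + \left(8 - 2 \left(2 + 0\right)\right)^{2}\right)^{2} = \left(310 + \left(8 - 4\right)^{2}\right)^{2} = \left(310 + 4^{2}\right)^{2} = \left(310 + 16\right)^{2} = 326^{2} = 106276$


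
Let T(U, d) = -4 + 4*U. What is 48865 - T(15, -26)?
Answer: 48809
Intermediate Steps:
48865 - T(15, -26) = 48865 - (-4 + 4*15) = 48865 - (-4 + 60) = 48865 - 1*56 = 48865 - 56 = 48809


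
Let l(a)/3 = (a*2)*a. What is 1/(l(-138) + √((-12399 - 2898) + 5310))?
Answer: 38088/4352090561 - I*√9987/13056271683 ≈ 8.7517e-6 - 7.6542e-9*I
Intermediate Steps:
l(a) = 6*a² (l(a) = 3*((a*2)*a) = 3*((2*a)*a) = 3*(2*a²) = 6*a²)
1/(l(-138) + √((-12399 - 2898) + 5310)) = 1/(6*(-138)² + √((-12399 - 2898) + 5310)) = 1/(6*19044 + √(-15297 + 5310)) = 1/(114264 + √(-9987)) = 1/(114264 + I*√9987)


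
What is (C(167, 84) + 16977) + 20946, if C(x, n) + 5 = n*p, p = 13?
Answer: 39010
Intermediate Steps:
C(x, n) = -5 + 13*n (C(x, n) = -5 + n*13 = -5 + 13*n)
(C(167, 84) + 16977) + 20946 = ((-5 + 13*84) + 16977) + 20946 = ((-5 + 1092) + 16977) + 20946 = (1087 + 16977) + 20946 = 18064 + 20946 = 39010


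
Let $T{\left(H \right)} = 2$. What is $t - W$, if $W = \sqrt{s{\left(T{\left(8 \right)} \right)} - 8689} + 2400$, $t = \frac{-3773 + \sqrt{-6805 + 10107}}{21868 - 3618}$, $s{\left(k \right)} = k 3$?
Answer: $- \frac{43803773}{18250} + \frac{\sqrt{3302}}{18250} - i \sqrt{8683} \approx -2400.2 - 93.183 i$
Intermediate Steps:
$s{\left(k \right)} = 3 k$
$t = - \frac{3773}{18250} + \frac{\sqrt{3302}}{18250}$ ($t = \frac{-3773 + \sqrt{3302}}{18250} = \left(-3773 + \sqrt{3302}\right) \frac{1}{18250} = - \frac{3773}{18250} + \frac{\sqrt{3302}}{18250} \approx -0.20359$)
$W = 2400 + i \sqrt{8683}$ ($W = \sqrt{3 \cdot 2 - 8689} + 2400 = \sqrt{6 - 8689} + 2400 = \sqrt{-8683} + 2400 = i \sqrt{8683} + 2400 = 2400 + i \sqrt{8683} \approx 2400.0 + 93.183 i$)
$t - W = \left(- \frac{3773}{18250} + \frac{\sqrt{3302}}{18250}\right) - \left(2400 + i \sqrt{8683}\right) = - \frac{43803773}{18250} + \frac{\sqrt{3302}}{18250} - i \sqrt{8683}$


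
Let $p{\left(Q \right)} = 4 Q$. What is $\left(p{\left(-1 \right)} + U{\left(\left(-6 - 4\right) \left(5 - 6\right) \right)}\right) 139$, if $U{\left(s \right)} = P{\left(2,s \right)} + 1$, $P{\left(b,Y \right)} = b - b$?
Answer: $-417$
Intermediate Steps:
$P{\left(b,Y \right)} = 0$
$U{\left(s \right)} = 1$ ($U{\left(s \right)} = 0 + 1 = 1$)
$\left(p{\left(-1 \right)} + U{\left(\left(-6 - 4\right) \left(5 - 6\right) \right)}\right) 139 = \left(4 \left(-1\right) + 1\right) 139 = \left(-4 + 1\right) 139 = \left(-3\right) 139 = -417$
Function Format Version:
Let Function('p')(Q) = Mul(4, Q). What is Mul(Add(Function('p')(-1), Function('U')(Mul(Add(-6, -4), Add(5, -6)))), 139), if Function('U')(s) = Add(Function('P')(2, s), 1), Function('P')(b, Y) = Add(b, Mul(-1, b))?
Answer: -417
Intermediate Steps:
Function('P')(b, Y) = 0
Function('U')(s) = 1 (Function('U')(s) = Add(0, 1) = 1)
Mul(Add(Function('p')(-1), Function('U')(Mul(Add(-6, -4), Add(5, -6)))), 139) = Mul(Add(Mul(4, -1), 1), 139) = Mul(Add(-4, 1), 139) = Mul(-3, 139) = -417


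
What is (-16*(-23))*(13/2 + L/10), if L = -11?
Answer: 9936/5 ≈ 1987.2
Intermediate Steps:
(-16*(-23))*(13/2 + L/10) = (-16*(-23))*(13/2 - 11/10) = 368*(13*(½) - 11*⅒) = 368*(13/2 - 11/10) = 368*(27/5) = 9936/5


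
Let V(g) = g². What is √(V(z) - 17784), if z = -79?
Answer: I*√11543 ≈ 107.44*I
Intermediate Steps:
√(V(z) - 17784) = √((-79)² - 17784) = √(6241 - 17784) = √(-11543) = I*√11543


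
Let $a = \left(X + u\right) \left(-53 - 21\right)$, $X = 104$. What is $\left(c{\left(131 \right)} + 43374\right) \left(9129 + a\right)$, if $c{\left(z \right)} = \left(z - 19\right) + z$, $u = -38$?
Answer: $185154165$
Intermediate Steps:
$c{\left(z \right)} = -19 + 2 z$ ($c{\left(z \right)} = \left(-19 + z\right) + z = -19 + 2 z$)
$a = -4884$ ($a = \left(104 - 38\right) \left(-53 - 21\right) = 66 \left(-53 - 21\right) = 66 \left(-74\right) = -4884$)
$\left(c{\left(131 \right)} + 43374\right) \left(9129 + a\right) = \left(\left(-19 + 2 \cdot 131\right) + 43374\right) \left(9129 - 4884\right) = \left(\left(-19 + 262\right) + 43374\right) 4245 = \left(243 + 43374\right) 4245 = 43617 \cdot 4245 = 185154165$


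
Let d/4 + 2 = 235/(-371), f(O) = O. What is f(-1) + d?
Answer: -4279/371 ≈ -11.534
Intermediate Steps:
d = -3908/371 (d = -8 + 4*(235/(-371)) = -8 + 4*(235*(-1/371)) = -8 + 4*(-235/371) = -8 - 940/371 = -3908/371 ≈ -10.534)
f(-1) + d = -1 - 3908/371 = -4279/371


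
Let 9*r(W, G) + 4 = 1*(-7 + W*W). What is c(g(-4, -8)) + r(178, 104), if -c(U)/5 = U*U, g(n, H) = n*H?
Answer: -14407/9 ≈ -1600.8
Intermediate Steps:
g(n, H) = H*n
r(W, G) = -11/9 + W²/9 (r(W, G) = -4/9 + (1*(-7 + W*W))/9 = -4/9 + (1*(-7 + W²))/9 = -4/9 + (-7 + W²)/9 = -4/9 + (-7/9 + W²/9) = -11/9 + W²/9)
c(U) = -5*U² (c(U) = -5*U*U = -5*U²)
c(g(-4, -8)) + r(178, 104) = -5*(-8*(-4))² + (-11/9 + (⅑)*178²) = -5*32² + (-11/9 + (⅑)*31684) = -5*1024 + (-11/9 + 31684/9) = -5120 + 31673/9 = -14407/9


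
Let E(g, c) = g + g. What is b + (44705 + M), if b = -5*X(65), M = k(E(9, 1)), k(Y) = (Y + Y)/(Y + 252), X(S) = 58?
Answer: 666227/15 ≈ 44415.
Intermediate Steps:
E(g, c) = 2*g
k(Y) = 2*Y/(252 + Y) (k(Y) = (2*Y)/(252 + Y) = 2*Y/(252 + Y))
M = 2/15 (M = 2*(2*9)/(252 + 2*9) = 2*18/(252 + 18) = 2*18/270 = 2*18*(1/270) = 2/15 ≈ 0.13333)
b = -290 (b = -5*58 = -290)
b + (44705 + M) = -290 + (44705 + 2/15) = -290 + 670577/15 = 666227/15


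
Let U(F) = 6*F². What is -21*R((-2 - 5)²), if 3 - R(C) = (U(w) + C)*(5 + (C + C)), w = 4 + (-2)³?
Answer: 313572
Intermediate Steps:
w = -4 (w = 4 - 8 = -4)
R(C) = 3 - (5 + 2*C)*(96 + C) (R(C) = 3 - (6*(-4)² + C)*(5 + (C + C)) = 3 - (6*16 + C)*(5 + 2*C) = 3 - (96 + C)*(5 + 2*C) = 3 - (5 + 2*C)*(96 + C))
-21*R((-2 - 5)²) = -21*(-477 - 197*(-2 - 5)² - 2*(-2 - 5)⁴) = -21*(-477 - 197*(-7)² - 2*((-7)²)²) = -21*(-477 - 197*49 - 2*49²) = -21*(-477 - 9653 - 2*2401) = -21*(-477 - 9653 - 4802) = -21*(-14932) = 313572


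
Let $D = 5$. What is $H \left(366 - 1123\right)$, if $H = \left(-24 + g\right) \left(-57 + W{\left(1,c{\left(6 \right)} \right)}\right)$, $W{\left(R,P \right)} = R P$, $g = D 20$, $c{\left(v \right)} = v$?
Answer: $2934132$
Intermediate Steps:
$g = 100$ ($g = 5 \cdot 20 = 100$)
$W{\left(R,P \right)} = P R$
$H = -3876$ ($H = \left(-24 + 100\right) \left(-57 + 6 \cdot 1\right) = 76 \left(-57 + 6\right) = 76 \left(-51\right) = -3876$)
$H \left(366 - 1123\right) = - 3876 \left(366 - 1123\right) = \left(-3876\right) \left(-757\right) = 2934132$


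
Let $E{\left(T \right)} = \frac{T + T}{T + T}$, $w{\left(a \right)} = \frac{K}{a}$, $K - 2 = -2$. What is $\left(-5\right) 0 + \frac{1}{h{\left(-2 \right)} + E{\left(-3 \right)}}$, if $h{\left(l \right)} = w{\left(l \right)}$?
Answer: $1$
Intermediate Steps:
$K = 0$ ($K = 2 - 2 = 0$)
$w{\left(a \right)} = 0$ ($w{\left(a \right)} = \frac{0}{a} = 0$)
$h{\left(l \right)} = 0$
$E{\left(T \right)} = 1$ ($E{\left(T \right)} = \frac{2 T}{2 T} = 2 T \frac{1}{2 T} = 1$)
$\left(-5\right) 0 + \frac{1}{h{\left(-2 \right)} + E{\left(-3 \right)}} = \left(-5\right) 0 + \frac{1}{0 + 1} = 0 + 1^{-1} = 0 + 1 = 1$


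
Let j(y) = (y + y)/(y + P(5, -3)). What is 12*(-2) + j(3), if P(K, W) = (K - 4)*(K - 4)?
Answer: -45/2 ≈ -22.500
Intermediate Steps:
P(K, W) = (-4 + K)² (P(K, W) = (-4 + K)*(-4 + K) = (-4 + K)²)
j(y) = 2*y/(1 + y) (j(y) = (y + y)/(y + (-4 + 5)²) = (2*y)/(y + 1²) = (2*y)/(y + 1) = (2*y)/(1 + y) = 2*y/(1 + y))
12*(-2) + j(3) = 12*(-2) + 2*3/(1 + 3) = -24 + 2*3/4 = -24 + 2*3*(¼) = -24 + 3/2 = -45/2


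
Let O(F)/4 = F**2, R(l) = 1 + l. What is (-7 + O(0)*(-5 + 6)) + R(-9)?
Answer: -15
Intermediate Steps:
O(F) = 4*F**2
(-7 + O(0)*(-5 + 6)) + R(-9) = (-7 + (4*0**2)*(-5 + 6)) + (1 - 9) = (-7 + (4*0)*1) - 8 = (-7 + 0*1) - 8 = (-7 + 0) - 8 = -7 - 8 = -15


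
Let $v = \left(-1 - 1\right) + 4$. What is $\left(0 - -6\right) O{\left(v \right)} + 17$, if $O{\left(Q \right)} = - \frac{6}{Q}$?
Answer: $-1$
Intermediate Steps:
$v = 2$ ($v = -2 + 4 = 2$)
$\left(0 - -6\right) O{\left(v \right)} + 17 = \left(0 - -6\right) \left(- \frac{6}{2}\right) + 17 = \left(0 + 6\right) \left(\left(-6\right) \frac{1}{2}\right) + 17 = 6 \left(-3\right) + 17 = -18 + 17 = -1$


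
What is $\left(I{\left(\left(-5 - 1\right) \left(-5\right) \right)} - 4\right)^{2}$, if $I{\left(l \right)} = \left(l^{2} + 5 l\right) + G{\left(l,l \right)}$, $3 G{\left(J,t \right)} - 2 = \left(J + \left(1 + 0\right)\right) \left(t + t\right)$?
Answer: $\frac{25000000}{9} \approx 2.7778 \cdot 10^{6}$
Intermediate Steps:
$G{\left(J,t \right)} = \frac{2}{3} + \frac{2 t \left(1 + J\right)}{3}$ ($G{\left(J,t \right)} = \frac{2}{3} + \frac{\left(J + \left(1 + 0\right)\right) \left(t + t\right)}{3} = \frac{2}{3} + \frac{\left(J + 1\right) 2 t}{3} = \frac{2}{3} + \frac{\left(1 + J\right) 2 t}{3} = \frac{2}{3} + \frac{2 t \left(1 + J\right)}{3}$)
$I{\left(l \right)} = \frac{2}{3} + \frac{5 l^{2}}{3} + \frac{17 l}{3}$ ($I{\left(l \right)} = \left(l^{2} + 5 l\right) + \left(\frac{2}{3} + \frac{2 l}{3} + \frac{2 l l}{3}\right) = \left(l^{2} + 5 l\right) + \left(\frac{2}{3} + \frac{2 l}{3} + \frac{2 l^{2}}{3}\right) = \frac{2}{3} + \frac{5 l^{2}}{3} + \frac{17 l}{3}$)
$\left(I{\left(\left(-5 - 1\right) \left(-5\right) \right)} - 4\right)^{2} = \left(\left(\frac{2}{3} + \frac{5 \left(\left(-5 - 1\right) \left(-5\right)\right)^{2}}{3} + \frac{17 \left(-5 - 1\right) \left(-5\right)}{3}\right) - 4\right)^{2} = \left(\left(\frac{2}{3} + \frac{5 \left(\left(-6\right) \left(-5\right)\right)^{2}}{3} + \frac{17 \left(\left(-6\right) \left(-5\right)\right)}{3}\right) - 4\right)^{2} = \left(\left(\frac{2}{3} + \frac{5 \cdot 30^{2}}{3} + \frac{17}{3} \cdot 30\right) - 4\right)^{2} = \left(\left(\frac{2}{3} + \frac{5}{3} \cdot 900 + 170\right) - 4\right)^{2} = \left(\left(\frac{2}{3} + 1500 + 170\right) - 4\right)^{2} = \left(\frac{5012}{3} - 4\right)^{2} = \left(\frac{5000}{3}\right)^{2} = \frac{25000000}{9}$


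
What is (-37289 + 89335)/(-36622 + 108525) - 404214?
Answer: -29064147196/71903 ≈ -4.0421e+5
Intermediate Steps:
(-37289 + 89335)/(-36622 + 108525) - 404214 = 52046/71903 - 404214 = -29064147196/71903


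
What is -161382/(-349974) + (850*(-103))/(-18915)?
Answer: 374364047/73552869 ≈ 5.0897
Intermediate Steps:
-161382/(-349974) + (850*(-103))/(-18915) = -161382*(-1/349974) - 87550*(-1/18915) = 26897/58329 + 17510/3783 = 374364047/73552869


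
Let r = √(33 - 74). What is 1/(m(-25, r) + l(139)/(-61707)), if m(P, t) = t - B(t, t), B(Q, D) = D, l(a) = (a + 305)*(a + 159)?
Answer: -20569/44104 ≈ -0.46637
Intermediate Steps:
l(a) = (159 + a)*(305 + a) (l(a) = (305 + a)*(159 + a) = (159 + a)*(305 + a))
r = I*√41 (r = √(-41) = I*√41 ≈ 6.4031*I)
m(P, t) = 0 (m(P, t) = t - t = 0)
1/(m(-25, r) + l(139)/(-61707)) = 1/(0 + (48495 + 139² + 464*139)/(-61707)) = 1/(0 + (48495 + 19321 + 64496)*(-1/61707)) = 1/(0 + 132312*(-1/61707)) = 1/(0 - 44104/20569) = 1/(-44104/20569) = -20569/44104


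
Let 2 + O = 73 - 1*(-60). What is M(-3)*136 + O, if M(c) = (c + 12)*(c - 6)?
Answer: -10885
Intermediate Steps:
O = 131 (O = -2 + (73 - 1*(-60)) = -2 + (73 + 60) = -2 + 133 = 131)
M(c) = (-6 + c)*(12 + c) (M(c) = (12 + c)*(-6 + c) = (-6 + c)*(12 + c))
M(-3)*136 + O = (-72 + (-3)² + 6*(-3))*136 + 131 = (-72 + 9 - 18)*136 + 131 = -81*136 + 131 = -11016 + 131 = -10885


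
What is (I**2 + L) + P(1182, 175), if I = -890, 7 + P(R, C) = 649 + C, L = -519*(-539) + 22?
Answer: 1072680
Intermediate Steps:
L = 279763 (L = 279741 + 22 = 279763)
P(R, C) = 642 + C (P(R, C) = -7 + (649 + C) = 642 + C)
(I**2 + L) + P(1182, 175) = ((-890)**2 + 279763) + (642 + 175) = (792100 + 279763) + 817 = 1071863 + 817 = 1072680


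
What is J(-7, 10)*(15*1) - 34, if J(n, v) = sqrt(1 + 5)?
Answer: -34 + 15*sqrt(6) ≈ 2.7423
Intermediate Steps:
J(n, v) = sqrt(6)
J(-7, 10)*(15*1) - 34 = sqrt(6)*(15*1) - 34 = sqrt(6)*15 - 34 = 15*sqrt(6) - 34 = -34 + 15*sqrt(6)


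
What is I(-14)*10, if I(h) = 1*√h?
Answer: 10*I*√14 ≈ 37.417*I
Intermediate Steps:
I(h) = √h
I(-14)*10 = √(-14)*10 = (I*√14)*10 = 10*I*√14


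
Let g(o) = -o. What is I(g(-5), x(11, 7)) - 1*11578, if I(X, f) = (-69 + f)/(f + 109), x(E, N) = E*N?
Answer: -1076750/93 ≈ -11578.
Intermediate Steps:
I(X, f) = (-69 + f)/(109 + f)
I(g(-5), x(11, 7)) - 1*11578 = (-69 + 11*7)/(109 + 11*7) - 1*11578 = (-69 + 77)/(109 + 77) - 11578 = 8/186 - 11578 = (1/186)*8 - 11578 = 4/93 - 11578 = -1076750/93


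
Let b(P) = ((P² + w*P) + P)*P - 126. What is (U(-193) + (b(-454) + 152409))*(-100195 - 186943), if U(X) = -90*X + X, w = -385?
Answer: 49547312369224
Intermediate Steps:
b(P) = -126 + P*(P² - 384*P) (b(P) = ((P² - 385*P) + P)*P - 126 = (P² - 384*P)*P - 126 = P*(P² - 384*P) - 126 = -126 + P*(P² - 384*P))
U(X) = -89*X
(U(-193) + (b(-454) + 152409))*(-100195 - 186943) = (-89*(-193) + ((-126 + (-454)³ - 384*(-454)²) + 152409))*(-100195 - 186943) = (17177 + ((-126 - 93576664 - 384*206116) + 152409))*(-287138) = (17177 + ((-126 - 93576664 - 79148544) + 152409))*(-287138) = (17177 + (-172725334 + 152409))*(-287138) = (17177 - 172572925)*(-287138) = -172555748*(-287138) = 49547312369224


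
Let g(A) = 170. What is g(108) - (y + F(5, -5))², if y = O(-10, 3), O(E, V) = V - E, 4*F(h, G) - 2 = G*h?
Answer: 1879/16 ≈ 117.44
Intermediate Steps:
F(h, G) = ½ + G*h/4 (F(h, G) = ½ + (G*h)/4 = ½ + G*h/4)
y = 13 (y = 3 - 1*(-10) = 3 + 10 = 13)
g(108) - (y + F(5, -5))² = 170 - (13 + (½ + (¼)*(-5)*5))² = 170 - (13 + (½ - 25/4))² = 170 - (13 - 23/4)² = 170 - (29/4)² = 170 - 1*841/16 = 170 - 841/16 = 1879/16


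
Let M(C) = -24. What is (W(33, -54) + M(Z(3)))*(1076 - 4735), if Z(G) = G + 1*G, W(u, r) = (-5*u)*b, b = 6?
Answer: 3710226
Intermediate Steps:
W(u, r) = -30*u (W(u, r) = -5*u*6 = -30*u)
Z(G) = 2*G (Z(G) = G + G = 2*G)
(W(33, -54) + M(Z(3)))*(1076 - 4735) = (-30*33 - 24)*(1076 - 4735) = (-990 - 24)*(-3659) = -1014*(-3659) = 3710226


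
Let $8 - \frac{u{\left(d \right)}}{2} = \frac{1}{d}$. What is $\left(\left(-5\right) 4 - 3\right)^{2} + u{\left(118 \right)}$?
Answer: $\frac{32154}{59} \approx 544.98$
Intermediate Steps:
$u{\left(d \right)} = 16 - \frac{2}{d}$
$\left(\left(-5\right) 4 - 3\right)^{2} + u{\left(118 \right)} = \left(\left(-5\right) 4 - 3\right)^{2} + \left(16 - \frac{2}{118}\right) = \left(-20 - 3\right)^{2} + \left(16 - \frac{1}{59}\right) = \left(-23\right)^{2} + \left(16 - \frac{1}{59}\right) = 529 + \frac{943}{59} = \frac{32154}{59}$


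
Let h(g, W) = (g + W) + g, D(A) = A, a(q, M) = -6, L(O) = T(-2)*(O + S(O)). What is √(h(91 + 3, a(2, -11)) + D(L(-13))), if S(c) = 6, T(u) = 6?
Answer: 2*√35 ≈ 11.832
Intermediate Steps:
L(O) = 36 + 6*O (L(O) = 6*(O + 6) = 6*(6 + O) = 36 + 6*O)
h(g, W) = W + 2*g (h(g, W) = (W + g) + g = W + 2*g)
√(h(91 + 3, a(2, -11)) + D(L(-13))) = √((-6 + 2*(91 + 3)) + (36 + 6*(-13))) = √((-6 + 2*94) + (36 - 78)) = √((-6 + 188) - 42) = √(182 - 42) = √140 = 2*√35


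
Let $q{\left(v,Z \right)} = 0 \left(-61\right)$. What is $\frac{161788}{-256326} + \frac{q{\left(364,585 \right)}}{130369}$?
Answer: $- \frac{80894}{128163} \approx -0.63118$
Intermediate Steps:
$q{\left(v,Z \right)} = 0$
$\frac{161788}{-256326} + \frac{q{\left(364,585 \right)}}{130369} = \frac{161788}{-256326} + \frac{0}{130369} = 161788 \left(- \frac{1}{256326}\right) + 0 \cdot \frac{1}{130369} = - \frac{80894}{128163} + 0 = - \frac{80894}{128163}$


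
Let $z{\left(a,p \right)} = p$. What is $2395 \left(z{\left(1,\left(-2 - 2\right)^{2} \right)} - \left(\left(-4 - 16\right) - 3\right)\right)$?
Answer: $93405$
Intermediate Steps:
$2395 \left(z{\left(1,\left(-2 - 2\right)^{2} \right)} - \left(\left(-4 - 16\right) - 3\right)\right) = 2395 \left(\left(-2 - 2\right)^{2} - \left(\left(-4 - 16\right) - 3\right)\right) = 2395 \left(\left(-4\right)^{2} - \left(\left(-4 - 16\right) - 3\right)\right) = 2395 \left(16 - \left(-20 - 3\right)\right) = 2395 \left(16 - -23\right) = 2395 \left(16 + 23\right) = 2395 \cdot 39 = 93405$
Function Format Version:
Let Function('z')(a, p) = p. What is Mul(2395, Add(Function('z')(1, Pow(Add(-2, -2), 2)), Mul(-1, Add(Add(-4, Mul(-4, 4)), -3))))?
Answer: 93405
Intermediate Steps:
Mul(2395, Add(Function('z')(1, Pow(Add(-2, -2), 2)), Mul(-1, Add(Add(-4, Mul(-4, 4)), -3)))) = Mul(2395, Add(Pow(Add(-2, -2), 2), Mul(-1, Add(Add(-4, Mul(-4, 4)), -3)))) = Mul(2395, Add(Pow(-4, 2), Mul(-1, Add(Add(-4, -16), -3)))) = Mul(2395, Add(16, Mul(-1, Add(-20, -3)))) = Mul(2395, Add(16, Mul(-1, -23))) = Mul(2395, Add(16, 23)) = Mul(2395, 39) = 93405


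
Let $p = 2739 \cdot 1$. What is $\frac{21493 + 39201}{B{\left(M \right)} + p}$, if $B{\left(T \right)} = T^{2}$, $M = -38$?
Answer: $\frac{60694}{4183} \approx 14.51$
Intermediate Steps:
$p = 2739$
$\frac{21493 + 39201}{B{\left(M \right)} + p} = \frac{21493 + 39201}{\left(-38\right)^{2} + 2739} = \frac{60694}{1444 + 2739} = \frac{60694}{4183}$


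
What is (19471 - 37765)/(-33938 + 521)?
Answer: 6098/11139 ≈ 0.54745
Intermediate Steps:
(19471 - 37765)/(-33938 + 521) = -18294/(-33417) = -18294*(-1/33417) = 6098/11139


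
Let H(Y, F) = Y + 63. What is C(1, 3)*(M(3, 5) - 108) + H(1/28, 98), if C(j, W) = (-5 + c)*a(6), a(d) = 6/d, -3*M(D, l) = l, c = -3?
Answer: 78991/84 ≈ 940.37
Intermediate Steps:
M(D, l) = -l/3
H(Y, F) = 63 + Y
C(j, W) = -8 (C(j, W) = (-5 - 3)*(6/6) = -48/6 = -8*1 = -8)
C(1, 3)*(M(3, 5) - 108) + H(1/28, 98) = -8*(-⅓*5 - 108) + (63 + 1/28) = -8*(-5/3 - 108) + (63 + 1/28) = -8*(-329/3) + 1765/28 = 2632/3 + 1765/28 = 78991/84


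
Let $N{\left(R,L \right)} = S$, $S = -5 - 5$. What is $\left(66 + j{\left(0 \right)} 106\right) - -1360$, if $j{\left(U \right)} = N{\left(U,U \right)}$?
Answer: $366$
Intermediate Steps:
$S = -10$
$N{\left(R,L \right)} = -10$
$j{\left(U \right)} = -10$
$\left(66 + j{\left(0 \right)} 106\right) - -1360 = \left(66 - 1060\right) - -1360 = \left(66 - 1060\right) + 1360 = -994 + 1360 = 366$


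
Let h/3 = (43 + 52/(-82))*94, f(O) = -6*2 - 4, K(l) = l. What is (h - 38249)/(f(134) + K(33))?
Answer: -1078375/697 ≈ -1547.2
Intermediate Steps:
f(O) = -16 (f(O) = -12 - 4 = -16)
h = 489834/41 (h = 3*((43 + 52/(-82))*94) = 3*((43 + 52*(-1/82))*94) = 3*((43 - 26/41)*94) = 3*((1737/41)*94) = 3*(163278/41) = 489834/41 ≈ 11947.)
(h - 38249)/(f(134) + K(33)) = (489834/41 - 38249)/(-16 + 33) = -1078375/41/17 = -1078375/41*1/17 = -1078375/697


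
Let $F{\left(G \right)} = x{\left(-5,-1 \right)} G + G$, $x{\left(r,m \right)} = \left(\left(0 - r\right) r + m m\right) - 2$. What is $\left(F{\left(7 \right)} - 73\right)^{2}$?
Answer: $61504$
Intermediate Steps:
$x{\left(r,m \right)} = -2 + m^{2} - r^{2}$ ($x{\left(r,m \right)} = \left(- r r + m^{2}\right) - 2 = \left(- r^{2} + m^{2}\right) - 2 = \left(m^{2} - r^{2}\right) - 2 = -2 + m^{2} - r^{2}$)
$F{\left(G \right)} = - 25 G$ ($F{\left(G \right)} = \left(-2 + \left(-1\right)^{2} - \left(-5\right)^{2}\right) G + G = \left(-2 + 1 - 25\right) G + G = - 26 G + G = - 25 G$)
$\left(F{\left(7 \right)} - 73\right)^{2} = \left(\left(-25\right) 7 - 73\right)^{2} = \left(-175 - 73\right)^{2} = \left(-248\right)^{2} = 61504$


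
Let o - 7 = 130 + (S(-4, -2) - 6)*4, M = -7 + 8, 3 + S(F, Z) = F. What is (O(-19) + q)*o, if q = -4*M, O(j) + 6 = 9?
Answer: -85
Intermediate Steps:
S(F, Z) = -3 + F
O(j) = 3 (O(j) = -6 + 9 = 3)
M = 1
q = -4 (q = -4*1 = -4)
o = 85 (o = 7 + (130 + ((-3 - 4) - 6)*4) = 7 + (130 + (-7 - 6)*4) = 7 + (130 - 13*4) = 7 + (130 - 52) = 7 + 78 = 85)
(O(-19) + q)*o = (3 - 4)*85 = -1*85 = -85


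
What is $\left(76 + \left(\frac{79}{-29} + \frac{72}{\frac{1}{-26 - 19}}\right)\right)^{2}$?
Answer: $\frac{8433667225}{841} \approx 1.0028 \cdot 10^{7}$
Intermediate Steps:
$\left(76 + \left(\frac{79}{-29} + \frac{72}{\frac{1}{-26 - 19}}\right)\right)^{2} = \left(76 + \left(79 \left(- \frac{1}{29}\right) + \frac{72}{\frac{1}{-26 - 19}}\right)\right)^{2} = \left(76 + \left(- \frac{79}{29} + \frac{72}{\frac{1}{-45}}\right)\right)^{2} = \left(76 + \left(- \frac{79}{29} + \frac{72}{- \frac{1}{45}}\right)\right)^{2} = \left(76 + \left(- \frac{79}{29} + 72 \left(-45\right)\right)\right)^{2} = \left(76 - \frac{94039}{29}\right)^{2} = \left(- \frac{91835}{29}\right)^{2} = \frac{8433667225}{841}$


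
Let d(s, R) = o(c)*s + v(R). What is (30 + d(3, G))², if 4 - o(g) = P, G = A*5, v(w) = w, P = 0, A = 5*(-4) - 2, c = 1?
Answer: 4624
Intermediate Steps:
A = -22 (A = -20 - 2 = -22)
G = -110 (G = -22*5 = -110)
o(g) = 4 (o(g) = 4 - 1*0 = 4 + 0 = 4)
d(s, R) = R + 4*s (d(s, R) = 4*s + R = R + 4*s)
(30 + d(3, G))² = (30 + (-110 + 4*3))² = (30 + (-110 + 12))² = (30 - 98)² = (-68)² = 4624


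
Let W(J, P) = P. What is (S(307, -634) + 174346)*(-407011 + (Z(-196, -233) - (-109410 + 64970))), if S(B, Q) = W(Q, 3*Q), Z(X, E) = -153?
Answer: -62549577456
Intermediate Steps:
S(B, Q) = 3*Q
(S(307, -634) + 174346)*(-407011 + (Z(-196, -233) - (-109410 + 64970))) = (3*(-634) + 174346)*(-407011 + (-153 - (-109410 + 64970))) = (-1902 + 174346)*(-407011 + (-153 - 1*(-44440))) = 172444*(-407011 + (-153 + 44440)) = 172444*(-407011 + 44287) = 172444*(-362724) = -62549577456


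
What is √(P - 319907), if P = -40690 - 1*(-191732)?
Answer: I*√168865 ≈ 410.93*I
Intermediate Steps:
P = 151042 (P = -40690 + 191732 = 151042)
√(P - 319907) = √(151042 - 319907) = √(-168865) = I*√168865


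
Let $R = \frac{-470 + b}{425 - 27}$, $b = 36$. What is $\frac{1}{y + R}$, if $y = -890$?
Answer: $- \frac{199}{177327} \approx -0.0011222$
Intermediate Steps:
$R = - \frac{217}{199}$ ($R = \frac{-470 + 36}{425 - 27} = - \frac{434}{398} = \left(-434\right) \frac{1}{398} = - \frac{217}{199} \approx -1.0905$)
$\frac{1}{y + R} = \frac{1}{-890 - \frac{217}{199}} = \frac{1}{- \frac{177327}{199}} = - \frac{199}{177327}$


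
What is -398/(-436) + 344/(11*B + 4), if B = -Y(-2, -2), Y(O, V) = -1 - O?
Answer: -73599/1526 ≈ -48.230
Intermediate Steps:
B = -1 (B = -(-1 - 1*(-2)) = -(-1 + 2) = -1*1 = -1)
-398/(-436) + 344/(11*B + 4) = -398/(-436) + 344/(11*(-1) + 4) = -398*(-1/436) + 344/(-11 + 4) = 199/218 + 344/(-7) = 199/218 + 344*(-⅐) = 199/218 - 344/7 = -73599/1526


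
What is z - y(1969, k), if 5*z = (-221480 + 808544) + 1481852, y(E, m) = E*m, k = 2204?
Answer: -19629464/5 ≈ -3.9259e+6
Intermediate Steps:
z = 2068916/5 (z = ((-221480 + 808544) + 1481852)/5 = (587064 + 1481852)/5 = (⅕)*2068916 = 2068916/5 ≈ 4.1378e+5)
z - y(1969, k) = 2068916/5 - 1969*2204 = 2068916/5 - 1*4339676 = 2068916/5 - 4339676 = -19629464/5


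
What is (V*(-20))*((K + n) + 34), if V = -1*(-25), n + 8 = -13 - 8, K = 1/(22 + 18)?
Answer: -5025/2 ≈ -2512.5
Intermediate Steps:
K = 1/40 ≈ 0.025000
n = -29 (n = -8 + (-13 - 8) = -8 - 21 = -29)
V = 25
(V*(-20))*((K + n) + 34) = (25*(-20))*((1/40 - 29) + 34) = -500*(-1159/40 + 34) = -500*201/40 = -5025/2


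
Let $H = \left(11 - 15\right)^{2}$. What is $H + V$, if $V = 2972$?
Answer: $2988$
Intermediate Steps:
$H = 16$ ($H = \left(-4\right)^{2} = 16$)
$H + V = 16 + 2972 = 2988$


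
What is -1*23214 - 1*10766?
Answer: -33980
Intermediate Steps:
-1*23214 - 1*10766 = -23214 - 10766 = -33980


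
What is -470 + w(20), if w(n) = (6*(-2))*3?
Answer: -506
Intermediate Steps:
w(n) = -36 (w(n) = -12*3 = -36)
-470 + w(20) = -470 - 36 = -506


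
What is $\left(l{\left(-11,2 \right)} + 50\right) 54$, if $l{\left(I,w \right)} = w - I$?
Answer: $3402$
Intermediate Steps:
$\left(l{\left(-11,2 \right)} + 50\right) 54 = \left(\left(2 - -11\right) + 50\right) 54 = \left(\left(2 + 11\right) + 50\right) 54 = \left(13 + 50\right) 54 = 63 \cdot 54 = 3402$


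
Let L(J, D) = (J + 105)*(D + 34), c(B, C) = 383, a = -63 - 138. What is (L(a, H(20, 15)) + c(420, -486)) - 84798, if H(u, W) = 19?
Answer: -89503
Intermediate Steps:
a = -201
L(J, D) = (34 + D)*(105 + J) (L(J, D) = (105 + J)*(34 + D) = (34 + D)*(105 + J))
(L(a, H(20, 15)) + c(420, -486)) - 84798 = ((3570 + 34*(-201) + 105*19 + 19*(-201)) + 383) - 84798 = ((3570 - 6834 + 1995 - 3819) + 383) - 84798 = (-5088 + 383) - 84798 = -4705 - 84798 = -89503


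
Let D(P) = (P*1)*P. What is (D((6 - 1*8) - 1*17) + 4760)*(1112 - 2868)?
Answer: -8992476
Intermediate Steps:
D(P) = P**2 (D(P) = P*P = P**2)
(D((6 - 1*8) - 1*17) + 4760)*(1112 - 2868) = (((6 - 1*8) - 1*17)**2 + 4760)*(1112 - 2868) = (((6 - 8) - 17)**2 + 4760)*(-1756) = ((-2 - 17)**2 + 4760)*(-1756) = ((-19)**2 + 4760)*(-1756) = (361 + 4760)*(-1756) = 5121*(-1756) = -8992476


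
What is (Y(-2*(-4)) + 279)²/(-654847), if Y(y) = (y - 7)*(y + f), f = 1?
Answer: -82944/654847 ≈ -0.12666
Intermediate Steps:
Y(y) = (1 + y)*(-7 + y) (Y(y) = (y - 7)*(y + 1) = (-7 + y)*(1 + y) = (1 + y)*(-7 + y))
(Y(-2*(-4)) + 279)²/(-654847) = ((-7 + (-2*(-4))² - (-12)*(-4)) + 279)²/(-654847) = ((-7 + 8² - 6*8) + 279)²*(-1/654847) = ((-7 + 64 - 48) + 279)²*(-1/654847) = (9 + 279)²*(-1/654847) = 288²*(-1/654847) = 82944*(-1/654847) = -82944/654847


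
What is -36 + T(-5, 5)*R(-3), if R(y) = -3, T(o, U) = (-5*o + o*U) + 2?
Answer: -42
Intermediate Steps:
T(o, U) = 2 - 5*o + U*o (T(o, U) = (-5*o + U*o) + 2 = 2 - 5*o + U*o)
-36 + T(-5, 5)*R(-3) = -36 + (2 - 5*(-5) + 5*(-5))*(-3) = -36 + (2 + 25 - 25)*(-3) = -36 + 2*(-3) = -36 - 6 = -42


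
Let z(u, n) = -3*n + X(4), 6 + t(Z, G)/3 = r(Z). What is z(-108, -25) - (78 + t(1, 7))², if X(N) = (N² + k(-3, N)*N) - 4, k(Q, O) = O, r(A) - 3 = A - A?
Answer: -4658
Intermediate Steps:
r(A) = 3 (r(A) = 3 + (A - A) = 3 + 0 = 3)
t(Z, G) = -9 (t(Z, G) = -18 + 3*3 = -18 + 9 = -9)
X(N) = -4 + 2*N² (X(N) = (N² + N*N) - 4 = (N² + N²) - 4 = 2*N² - 4 = -4 + 2*N²)
z(u, n) = 28 - 3*n (z(u, n) = -3*n + (-4 + 2*4²) = -3*n + (-4 + 2*16) = -3*n + (-4 + 32) = -3*n + 28 = 28 - 3*n)
z(-108, -25) - (78 + t(1, 7))² = (28 - 3*(-25)) - (78 - 9)² = (28 + 75) - 1*69² = 103 - 1*4761 = 103 - 4761 = -4658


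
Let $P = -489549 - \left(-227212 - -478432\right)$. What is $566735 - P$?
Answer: $1307504$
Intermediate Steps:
$P = -740769$ ($P = -489549 - \left(-227212 + 478432\right) = -489549 - 251220 = -740769$)
$566735 - P = 566735 - -740769 = 566735 + 740769 = 1307504$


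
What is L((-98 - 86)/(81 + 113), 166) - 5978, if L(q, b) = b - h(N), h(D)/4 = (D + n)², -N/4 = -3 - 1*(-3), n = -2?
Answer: -5828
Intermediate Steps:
N = 0 (N = -4*(-3 - 1*(-3)) = -4*(-3 + 3) = -4*0 = 0)
h(D) = 4*(-2 + D)² (h(D) = 4*(D - 2)² = 4*(-2 + D)²)
L(q, b) = -16 + b (L(q, b) = b - 4*(-2 + 0)² = b - 4*(-2)² = b - 4*4 = b - 1*16 = b - 16 = -16 + b)
L((-98 - 86)/(81 + 113), 166) - 5978 = (-16 + 166) - 5978 = 150 - 5978 = -5828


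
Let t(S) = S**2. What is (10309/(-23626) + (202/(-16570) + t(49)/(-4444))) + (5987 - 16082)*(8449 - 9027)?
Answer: 2537820230533606893/434937413020 ≈ 5.8349e+6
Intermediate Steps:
(10309/(-23626) + (202/(-16570) + t(49)/(-4444))) + (5987 - 16082)*(8449 - 9027) = (10309/(-23626) + (202/(-16570) + 49**2/(-4444))) + (5987 - 16082)*(8449 - 9027) = (10309*(-1/23626) + (202*(-1/16570) + 2401*(-1/4444))) - 10095*(-578) = (-10309/23626 + (-101/8285 - 2401/4444)) + 5834910 = (-10309/23626 - 20341129/36818540) + 5834910 = -430070921307/434937413020 + 5834910 = 2537820230533606893/434937413020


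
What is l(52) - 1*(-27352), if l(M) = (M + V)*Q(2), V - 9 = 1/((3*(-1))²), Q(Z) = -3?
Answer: 81506/3 ≈ 27169.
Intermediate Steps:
V = 82/9 (V = 9 + 1/((3*(-1))²) = 9 + 1/((-3)²) = 9 + 1/9 = 9 + ⅑ = 82/9 ≈ 9.1111)
l(M) = -82/3 - 3*M (l(M) = (M + 82/9)*(-3) = (82/9 + M)*(-3) = -82/3 - 3*M)
l(52) - 1*(-27352) = (-82/3 - 3*52) - 1*(-27352) = (-82/3 - 156) + 27352 = -550/3 + 27352 = 81506/3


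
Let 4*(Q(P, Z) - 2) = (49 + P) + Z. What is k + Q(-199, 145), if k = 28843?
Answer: 115375/4 ≈ 28844.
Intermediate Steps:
Q(P, Z) = 57/4 + P/4 + Z/4 (Q(P, Z) = 2 + ((49 + P) + Z)/4 = 2 + (49 + P + Z)/4 = 2 + (49/4 + P/4 + Z/4) = 57/4 + P/4 + Z/4)
k + Q(-199, 145) = 28843 + (57/4 + (¼)*(-199) + (¼)*145) = 28843 + (57/4 - 199/4 + 145/4) = 28843 + ¾ = 115375/4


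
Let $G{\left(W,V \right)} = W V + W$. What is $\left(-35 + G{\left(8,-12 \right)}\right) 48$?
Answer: $-5904$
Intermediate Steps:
$G{\left(W,V \right)} = W + V W$ ($G{\left(W,V \right)} = V W + W = W + V W$)
$\left(-35 + G{\left(8,-12 \right)}\right) 48 = \left(-35 + 8 \left(1 - 12\right)\right) 48 = \left(-35 + 8 \left(-11\right)\right) 48 = \left(-35 - 88\right) 48 = \left(-123\right) 48 = -5904$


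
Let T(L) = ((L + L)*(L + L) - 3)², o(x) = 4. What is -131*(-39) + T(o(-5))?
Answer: 8830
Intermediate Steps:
T(L) = (-3 + 4*L²)² (T(L) = ((2*L)*(2*L) - 3)² = (4*L² - 3)² = (-3 + 4*L²)²)
-131*(-39) + T(o(-5)) = -131*(-39) + (-3 + 4*4²)² = 5109 + (-3 + 4*16)² = 5109 + (-3 + 64)² = 5109 + 61² = 5109 + 3721 = 8830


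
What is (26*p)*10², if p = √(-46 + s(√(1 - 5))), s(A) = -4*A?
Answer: 2600*√(-46 - 8*I) ≈ 1527.7 - 17700.0*I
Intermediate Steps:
p = √(-46 - 8*I) (p = √(-46 - 4*√(1 - 5)) = √(-46 - 8*I) ≈ 0.58757 - 6.8077*I)
(26*p)*10² = (26*√(-46 - 8*I))*10² = (26*√(-46 - 8*I))*100 = 2600*√(-46 - 8*I)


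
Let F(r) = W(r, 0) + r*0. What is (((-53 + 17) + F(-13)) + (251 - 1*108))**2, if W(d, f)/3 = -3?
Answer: 9604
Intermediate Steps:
W(d, f) = -9 (W(d, f) = 3*(-3) = -9)
F(r) = -9 (F(r) = -9 + r*0 = -9 + 0 = -9)
(((-53 + 17) + F(-13)) + (251 - 1*108))**2 = (((-53 + 17) - 9) + (251 - 1*108))**2 = ((-36 - 9) + (251 - 108))**2 = (-45 + 143)**2 = 98**2 = 9604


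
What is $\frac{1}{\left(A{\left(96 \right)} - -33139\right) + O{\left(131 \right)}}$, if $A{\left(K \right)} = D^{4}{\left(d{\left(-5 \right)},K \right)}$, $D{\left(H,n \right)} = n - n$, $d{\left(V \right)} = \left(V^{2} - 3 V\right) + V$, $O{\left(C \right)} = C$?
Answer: $\frac{1}{33270} \approx 3.0057 \cdot 10^{-5}$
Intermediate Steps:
$d{\left(V \right)} = V^{2} - 2 V$
$D{\left(H,n \right)} = 0$
$A{\left(K \right)} = 0$ ($A{\left(K \right)} = 0^{4} = 0$)
$\frac{1}{\left(A{\left(96 \right)} - -33139\right) + O{\left(131 \right)}} = \frac{1}{\left(0 - -33139\right) + 131} = \frac{1}{\left(0 + 33139\right) + 131} = \frac{1}{33139 + 131} = \frac{1}{33270}$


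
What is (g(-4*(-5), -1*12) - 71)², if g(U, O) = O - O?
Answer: 5041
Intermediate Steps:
g(U, O) = 0
(g(-4*(-5), -1*12) - 71)² = (0 - 71)² = (-71)² = 5041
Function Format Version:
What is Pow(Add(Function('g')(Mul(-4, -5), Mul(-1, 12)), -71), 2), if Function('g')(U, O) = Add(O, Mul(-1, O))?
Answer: 5041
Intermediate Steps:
Function('g')(U, O) = 0
Pow(Add(Function('g')(Mul(-4, -5), Mul(-1, 12)), -71), 2) = Pow(Add(0, -71), 2) = Pow(-71, 2) = 5041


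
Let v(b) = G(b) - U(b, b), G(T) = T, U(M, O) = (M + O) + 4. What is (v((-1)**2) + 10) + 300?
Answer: 305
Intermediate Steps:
U(M, O) = 4 + M + O
v(b) = -4 - b (v(b) = b - (4 + b + b) = b - (4 + 2*b) = b + (-4 - 2*b) = -4 - b)
(v((-1)**2) + 10) + 300 = ((-4 - 1*(-1)**2) + 10) + 300 = ((-4 - 1*1) + 10) + 300 = ((-4 - 1) + 10) + 300 = (-5 + 10) + 300 = 5 + 300 = 305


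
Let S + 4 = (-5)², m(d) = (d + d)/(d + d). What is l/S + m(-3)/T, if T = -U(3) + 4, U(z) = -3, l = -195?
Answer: -64/7 ≈ -9.1429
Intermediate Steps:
m(d) = 1 (m(d) = (2*d)/((2*d)) = (2*d)*(1/(2*d)) = 1)
T = 7 (T = -1*(-3) + 4 = 3 + 4 = 7)
S = 21 (S = -4 + (-5)² = -4 + 25 = 21)
l/S + m(-3)/T = -195/21 + 1/7 = -195*1/21 + 1*(⅐) = -65/7 + ⅐ = -64/7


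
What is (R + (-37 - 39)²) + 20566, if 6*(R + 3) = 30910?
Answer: 94472/3 ≈ 31491.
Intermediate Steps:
R = 15446/3 (R = -3 + (⅙)*30910 = -3 + 15455/3 = 15446/3 ≈ 5148.7)
(R + (-37 - 39)²) + 20566 = (15446/3 + (-37 - 39)²) + 20566 = (15446/3 + (-76)²) + 20566 = (15446/3 + 5776) + 20566 = 32774/3 + 20566 = 94472/3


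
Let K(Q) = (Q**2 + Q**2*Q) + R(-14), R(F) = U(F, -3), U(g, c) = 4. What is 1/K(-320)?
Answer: -1/32665596 ≈ -3.0613e-8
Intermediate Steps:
R(F) = 4
K(Q) = 4 + Q**2 + Q**3 (K(Q) = (Q**2 + Q**2*Q) + 4 = (Q**2 + Q**3) + 4 = 4 + Q**2 + Q**3)
1/K(-320) = 1/(4 + (-320)**2 + (-320)**3) = 1/(4 + 102400 - 32768000) = 1/(-32665596) = -1/32665596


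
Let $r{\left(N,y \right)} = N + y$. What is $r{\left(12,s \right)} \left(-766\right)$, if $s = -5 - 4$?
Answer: $-2298$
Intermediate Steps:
$s = -9$ ($s = -5 - 4 = -9$)
$r{\left(12,s \right)} \left(-766\right) = \left(12 - 9\right) \left(-766\right) = 3 \left(-766\right) = -2298$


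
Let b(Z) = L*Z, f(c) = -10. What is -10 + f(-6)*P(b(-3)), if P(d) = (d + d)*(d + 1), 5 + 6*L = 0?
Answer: -185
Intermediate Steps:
L = -⅚ (L = -⅚ + (⅙)*0 = -⅚ + 0 = -⅚ ≈ -0.83333)
b(Z) = -5*Z/6
P(d) = 2*d*(1 + d) (P(d) = (2*d)*(1 + d) = 2*d*(1 + d))
-10 + f(-6)*P(b(-3)) = -10 - 20*(-⅚*(-3))*(1 - ⅚*(-3)) = -10 - 20*5*(1 + 5/2)/2 = -10 - 20*5*7/(2*2) = -10 - 10*35/2 = -10 - 175 = -185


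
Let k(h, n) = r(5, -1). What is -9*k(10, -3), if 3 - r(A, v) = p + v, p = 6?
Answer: 18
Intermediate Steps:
r(A, v) = -3 - v (r(A, v) = 3 - (6 + v) = 3 + (-6 - v) = -3 - v)
k(h, n) = -2 (k(h, n) = -3 - 1*(-1) = -3 + 1 = -2)
-9*k(10, -3) = -9*(-2) = 18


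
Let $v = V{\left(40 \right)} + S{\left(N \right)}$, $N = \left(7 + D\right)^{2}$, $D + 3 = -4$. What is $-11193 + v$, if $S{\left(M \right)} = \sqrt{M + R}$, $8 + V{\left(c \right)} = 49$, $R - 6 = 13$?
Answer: $-11152 + \sqrt{19} \approx -11148.0$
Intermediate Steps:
$D = -7$ ($D = -3 - 4 = -7$)
$R = 19$ ($R = 6 + 13 = 19$)
$V{\left(c \right)} = 41$ ($V{\left(c \right)} = -8 + 49 = 41$)
$N = 0$ ($N = \left(7 - 7\right)^{2} = 0^{2} = 0$)
$S{\left(M \right)} = \sqrt{19 + M}$ ($S{\left(M \right)} = \sqrt{M + 19} = \sqrt{19 + M}$)
$v = 41 + \sqrt{19}$ ($v = 41 + \sqrt{19 + 0} = 41 + \sqrt{19} \approx 45.359$)
$-11193 + v = -11193 + \left(41 + \sqrt{19}\right) = -11152 + \sqrt{19}$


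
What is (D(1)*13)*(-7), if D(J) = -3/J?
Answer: 273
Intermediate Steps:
(D(1)*13)*(-7) = (-3/1*13)*(-7) = (-3*1*13)*(-7) = -3*13*(-7) = -39*(-7) = 273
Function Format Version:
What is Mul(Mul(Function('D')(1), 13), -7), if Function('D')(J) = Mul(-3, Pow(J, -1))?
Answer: 273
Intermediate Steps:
Mul(Mul(Function('D')(1), 13), -7) = Mul(Mul(Mul(-3, Pow(1, -1)), 13), -7) = Mul(Mul(Mul(-3, 1), 13), -7) = Mul(Mul(-3, 13), -7) = Mul(-39, -7) = 273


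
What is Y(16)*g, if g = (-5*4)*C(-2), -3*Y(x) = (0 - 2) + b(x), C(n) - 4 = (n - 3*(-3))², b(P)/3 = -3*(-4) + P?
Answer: 86920/3 ≈ 28973.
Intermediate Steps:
b(P) = 36 + 3*P (b(P) = 3*(-3*(-4) + P) = 3*(12 + P) = 36 + 3*P)
C(n) = 4 + (9 + n)² (C(n) = 4 + (n - 3*(-3))² = 4 + (n + 9)² = 4 + (9 + n)²)
Y(x) = -34/3 - x (Y(x) = -((0 - 2) + (36 + 3*x))/3 = -(-2 + (36 + 3*x))/3 = -(34 + 3*x)/3 = -34/3 - x)
g = -1060 (g = (-5*4)*(4 + (9 - 2)²) = -20*(4 + 7²) = -20*(4 + 49) = -20*53 = -1060)
Y(16)*g = (-34/3 - 1*16)*(-1060) = (-34/3 - 16)*(-1060) = -82/3*(-1060) = 86920/3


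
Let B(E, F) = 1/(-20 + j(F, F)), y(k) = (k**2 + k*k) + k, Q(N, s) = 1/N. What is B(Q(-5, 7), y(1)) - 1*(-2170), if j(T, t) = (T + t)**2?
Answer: 34721/16 ≈ 2170.1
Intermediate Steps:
y(k) = k + 2*k**2 (y(k) = (k**2 + k**2) + k = 2*k**2 + k = k + 2*k**2)
B(E, F) = 1/(-20 + 4*F**2) (B(E, F) = 1/(-20 + (F + F)**2) = 1/(-20 + (2*F)**2) = 1/(-20 + 4*F**2))
B(Q(-5, 7), y(1)) - 1*(-2170) = 1/(4*(-5 + (1*(1 + 2*1))**2)) - 1*(-2170) = 1/(4*(-5 + (1*(1 + 2))**2)) + 2170 = 1/(4*(-5 + (1*3)**2)) + 2170 = 1/(4*(-5 + 3**2)) + 2170 = 1/(4*(-5 + 9)) + 2170 = (1/4)/4 + 2170 = (1/4)*(1/4) + 2170 = 1/16 + 2170 = 34721/16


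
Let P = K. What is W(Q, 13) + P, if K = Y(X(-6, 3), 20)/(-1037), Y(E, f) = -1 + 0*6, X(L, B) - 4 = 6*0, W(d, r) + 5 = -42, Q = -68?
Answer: -48738/1037 ≈ -46.999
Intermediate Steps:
W(d, r) = -47 (W(d, r) = -5 - 42 = -47)
X(L, B) = 4 (X(L, B) = 4 + 6*0 = 4 + 0 = 4)
Y(E, f) = -1 (Y(E, f) = -1 + 0 = -1)
K = 1/1037 (K = -1/(-1037) = -1*(-1/1037) = 1/1037 ≈ 0.00096432)
P = 1/1037 ≈ 0.00096432
W(Q, 13) + P = -47 + 1/1037 = -48738/1037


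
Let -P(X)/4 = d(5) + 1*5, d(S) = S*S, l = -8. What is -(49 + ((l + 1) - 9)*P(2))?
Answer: -1969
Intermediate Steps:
d(S) = S**2
P(X) = -120 (P(X) = -4*(5**2 + 1*5) = -4*(25 + 5) = -4*30 = -120)
-(49 + ((l + 1) - 9)*P(2)) = -(49 + ((-8 + 1) - 9)*(-120)) = -(49 + (-7 - 9)*(-120)) = -(49 - 16*(-120)) = -(49 + 1920) = -1*1969 = -1969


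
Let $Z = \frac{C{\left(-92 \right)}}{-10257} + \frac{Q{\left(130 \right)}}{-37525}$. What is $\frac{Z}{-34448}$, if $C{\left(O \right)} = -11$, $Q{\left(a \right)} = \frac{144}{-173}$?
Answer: $- \frac{72887083}{2293776885613200} \approx -3.1776 \cdot 10^{-8}$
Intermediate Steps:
$Q{\left(a \right)} = - \frac{144}{173}$ ($Q{\left(a \right)} = 144 \left(- \frac{1}{173}\right) = - \frac{144}{173}$)
$Z = \frac{72887083}{66586649025}$ ($Z = - \frac{11}{-10257} - \frac{144}{173 \left(-37525\right)} = \left(-11\right) \left(- \frac{1}{10257}\right) - - \frac{144}{6491825} = \frac{11}{10257} + \frac{144}{6491825} = \frac{72887083}{66586649025} \approx 0.0010946$)
$\frac{Z}{-34448} = \frac{72887083}{66586649025 \left(-34448\right)} = \frac{72887083}{66586649025} \left(- \frac{1}{34448}\right) = - \frac{72887083}{2293776885613200}$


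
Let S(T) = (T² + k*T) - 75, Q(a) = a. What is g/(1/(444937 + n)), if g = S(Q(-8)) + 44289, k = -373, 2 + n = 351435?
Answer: 37638038940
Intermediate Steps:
n = 351433 (n = -2 + 351435 = 351433)
S(T) = -75 + T² - 373*T (S(T) = (T² - 373*T) - 75 = -75 + T² - 373*T)
g = 47262 (g = (-75 + (-8)² - 373*(-8)) + 44289 = (-75 + 64 + 2984) + 44289 = 2973 + 44289 = 47262)
g/(1/(444937 + n)) = 47262/(1/(444937 + 351433)) = 47262/(1/796370) = 47262*796370 = 37638038940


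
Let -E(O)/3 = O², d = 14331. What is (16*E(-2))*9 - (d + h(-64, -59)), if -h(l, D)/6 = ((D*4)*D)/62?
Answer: -456057/31 ≈ -14712.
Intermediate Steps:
h(l, D) = -12*D²/31 (h(l, D) = -6*(D*4)*D/62 = -6*(4*D)*D/62 = -6*4*D²/62 = -12*D²/31)
E(O) = -3*O²
(16*E(-2))*9 - (d + h(-64, -59)) = (16*(-3*(-2)²))*9 - (14331 - 12/31*(-59)²) = (16*(-3*4))*9 - (14331 - 12/31*3481) = (16*(-12))*9 - (14331 - 41772/31) = -192*9 - 1*402489/31 = -1728 - 402489/31 = -456057/31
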